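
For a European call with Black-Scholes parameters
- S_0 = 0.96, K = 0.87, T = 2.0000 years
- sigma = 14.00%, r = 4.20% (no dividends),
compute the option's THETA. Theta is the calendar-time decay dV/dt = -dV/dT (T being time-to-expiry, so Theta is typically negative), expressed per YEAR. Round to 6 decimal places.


Answer: Theta = -0.037958

Derivation:
d1 = 1.0204564683; d2 = 0.8224665695
phi(d1) = 0.2370215449; exp(-qT) = 1.0000000000; exp(-rT) = 0.9194312561
Theta = -S*exp(-qT)*phi(d1)*sigma/(2*sqrt(T)) - r*K*exp(-rT)*N(d2) + q*S*exp(-qT)*N(d1)
N(d1) = 0.8462439876; N(d2) = 0.7945942972; sqrt(T) = 1.4142135624
Term 1 = -0.9600 * 1.0000000000 * 0.2370215449 * 0.1400 / (2 * 1.4142135624) = -0.0112626892
Term 2 = -0.0420 * 0.8700 * 0.9194312561 * 0.7945942972 = -0.0266952044
Term 3 = 0 (no dividend yield, q = 0)
Theta = -0.0112626892 + (-0.0266952044) + (0.0000000000) = -0.037958


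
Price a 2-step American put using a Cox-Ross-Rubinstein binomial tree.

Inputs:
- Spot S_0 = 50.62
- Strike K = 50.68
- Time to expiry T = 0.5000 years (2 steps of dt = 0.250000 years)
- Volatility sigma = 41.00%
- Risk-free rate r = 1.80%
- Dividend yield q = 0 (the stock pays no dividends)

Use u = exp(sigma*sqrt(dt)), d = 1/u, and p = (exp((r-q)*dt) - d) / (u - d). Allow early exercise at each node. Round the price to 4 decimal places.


Answer: Price = V(0,0) = 5.0922

Derivation:
dt = T/N = 0.250000
u = exp(sigma*sqrt(dt)) = 1.227525; d = 1/u = 0.814647
p = (exp((r-q)*dt) - d) / (u - d) = 0.459852
Discount per step: exp(-r*dt) = 0.995510
Stock lattice S(k, i) with i counting down-moves:
  k=0: S(0,0) = 50.6200
  k=1: S(1,0) = 62.1373; S(1,1) = 41.2374
  k=2: S(2,0) = 76.2751; S(2,1) = 50.6200; S(2,2) = 33.5940
Terminal payoffs V(N, i) = max(K - S_T, 0):
  V(2,0) = 0.000000; V(2,1) = 0.060000; V(2,2) = 17.086024
Backward induction: V(k, i) = exp(-r*dt) * [p * V(k+1, i) + (1-p) * V(k+1, i+1)]; then take max(V_cont, immediate exercise) for American.
  V(1,0) = exp(-r*dt) * [p*0.000000 + (1-p)*0.060000] = 0.032263; exercise = 0.000000; V(1,0) = max -> 0.032263
  V(1,1) = exp(-r*dt) * [p*0.060000 + (1-p)*17.086024] = 9.215005; exercise = 9.442553; V(1,1) = max -> 9.442553
  V(0,0) = exp(-r*dt) * [p*0.032263 + (1-p)*9.442553] = 5.092242; exercise = 0.060000; V(0,0) = max -> 5.092242


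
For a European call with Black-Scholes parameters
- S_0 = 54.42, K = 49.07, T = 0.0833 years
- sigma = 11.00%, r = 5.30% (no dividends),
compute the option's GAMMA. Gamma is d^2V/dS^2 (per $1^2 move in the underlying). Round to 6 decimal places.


Answer: Gamma = 0.000679

Derivation:
d1 = 3.4144841952; d2 = 3.3827362819
phi(d1) = 0.0011728839; exp(-qT) = 1.0000000000; exp(-rT) = 0.9955948313
Gamma = exp(-qT) * phi(d1) / (S * sigma * sqrt(T)) = 1.0000000000 * 0.0011728839 / (54.4200 * 0.1100 * 0.2886173938) = 0.000679


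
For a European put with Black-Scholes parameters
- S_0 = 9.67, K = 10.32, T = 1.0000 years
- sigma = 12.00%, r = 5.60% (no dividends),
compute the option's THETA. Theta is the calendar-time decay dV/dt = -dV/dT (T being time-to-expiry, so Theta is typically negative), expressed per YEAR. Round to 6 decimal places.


Answer: Theta = 0.071225

Derivation:
d1 = -0.0154620882; d2 = -0.1354620882
phi(d1) = 0.3988945945; exp(-qT) = 1.0000000000; exp(-rT) = 0.9455391359
Theta = -S*exp(-qT)*phi(d1)*sigma/(2*sqrt(T)) + r*K*exp(-rT)*N(-d2) - q*S*exp(-qT)*N(-d1)
N(-d1) = 0.5061682350; N(-d2) = 0.5538767314; sqrt(T) = 1.0000000000
Term 1 = -9.6700 * 1.0000000000 * 0.3988945945 * 0.1200 / (2 * 1.0000000000) = -0.2314386437
Term 2 = 0.0560 * 10.3200 * 0.9455391359 * 0.5538767314 = 0.3026637119
Term 3 = 0 (no dividend yield, q = 0)
Theta = -0.2314386437 + (0.3026637119) + (0.0000000000) = 0.071225


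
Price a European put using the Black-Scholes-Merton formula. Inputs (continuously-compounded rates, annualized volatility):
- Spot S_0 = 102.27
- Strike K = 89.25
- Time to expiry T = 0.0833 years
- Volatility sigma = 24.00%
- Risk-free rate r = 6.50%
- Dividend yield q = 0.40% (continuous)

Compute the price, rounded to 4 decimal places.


d1 = (ln(S/K) + (r - q + 0.5*sigma^2) * T) / (sigma * sqrt(T)) = 2.07390039
d2 = d1 - sigma * sqrt(T) = 2.00463222
exp(-rT) = 0.99460013; exp(-qT) = 0.99966686
P = K * exp(-rT) * N(-d2) - S_0 * exp(-qT) * N(-d1)
N(-d1) = 0.01904428; N(-d2) = 0.02250119
P = 89.2500 * 0.99460013 * 0.02250119 - 102.2700 * 0.99966686 * 0.01904428 = 0.0504

Answer: Price = 0.0504


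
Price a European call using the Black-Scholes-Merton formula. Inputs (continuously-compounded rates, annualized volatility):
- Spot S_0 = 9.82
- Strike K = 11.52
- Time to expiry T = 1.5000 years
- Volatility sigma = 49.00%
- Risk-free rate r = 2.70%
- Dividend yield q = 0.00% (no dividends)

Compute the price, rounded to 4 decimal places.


d1 = (ln(S/K) + (r - q + 0.5*sigma^2) * T) / (sigma * sqrt(T)) = 0.10149797
d2 = d1 - sigma * sqrt(T) = -0.49862702
exp(-rT) = 0.96030916; exp(-qT) = 1.00000000
C = S_0 * exp(-qT) * N(d1) - K * exp(-rT) * N(d2)
N(d1) = 0.54042241; N(d2) = 0.30902108
C = 9.8200 * 1.00000000 * 0.54042241 - 11.5200 * 0.96030916 * 0.30902108 = 1.8883

Answer: Price = 1.8883


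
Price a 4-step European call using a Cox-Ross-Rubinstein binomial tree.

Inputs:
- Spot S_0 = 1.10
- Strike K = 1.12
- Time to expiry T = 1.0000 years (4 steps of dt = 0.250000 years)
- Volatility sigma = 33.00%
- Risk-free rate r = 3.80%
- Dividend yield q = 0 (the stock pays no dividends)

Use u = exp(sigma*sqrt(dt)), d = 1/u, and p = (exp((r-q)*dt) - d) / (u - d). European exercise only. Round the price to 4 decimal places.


dt = T/N = 0.250000
u = exp(sigma*sqrt(dt)) = 1.179393; d = 1/u = 0.847894
p = (exp((r-q)*dt) - d) / (u - d) = 0.487638
Discount per step: exp(-r*dt) = 0.990545
Stock lattice S(k, i) with i counting down-moves:
  k=0: S(0,0) = 1.1000
  k=1: S(1,0) = 1.2973; S(1,1) = 0.9327
  k=2: S(2,0) = 1.5301; S(2,1) = 1.1000; S(2,2) = 0.7908
  k=3: S(3,0) = 1.8045; S(3,1) = 1.2973; S(3,2) = 0.9327; S(3,3) = 0.6705
  k=4: S(4,0) = 2.1283; S(4,1) = 1.5301; S(4,2) = 1.1000; S(4,3) = 0.7908; S(4,4) = 0.5685
Terminal payoffs V(N, i) = max(S_T - K, 0):
  V(4,0) = 1.008272; V(4,1) = 0.410065; V(4,2) = 0.000000; V(4,3) = 0.000000; V(4,4) = 0.000000
Backward induction: V(k, i) = exp(-r*dt) * [p * V(k+1, i) + (1-p) * V(k+1, i+1)].
  V(3,0) = exp(-r*dt) * [p*1.008272 + (1-p)*0.410065] = 0.695138
  V(3,1) = exp(-r*dt) * [p*0.410065 + (1-p)*0.000000] = 0.198072
  V(3,2) = exp(-r*dt) * [p*0.000000 + (1-p)*0.000000] = 0.000000
  V(3,3) = exp(-r*dt) * [p*0.000000 + (1-p)*0.000000] = 0.000000
  V(2,0) = exp(-r*dt) * [p*0.695138 + (1-p)*0.198072] = 0.436296
  V(2,1) = exp(-r*dt) * [p*0.198072 + (1-p)*0.000000] = 0.095674
  V(2,2) = exp(-r*dt) * [p*0.000000 + (1-p)*0.000000] = 0.000000
  V(1,0) = exp(-r*dt) * [p*0.436296 + (1-p)*0.095674] = 0.259299
  V(1,1) = exp(-r*dt) * [p*0.095674 + (1-p)*0.000000] = 0.046213
  V(0,0) = exp(-r*dt) * [p*0.259299 + (1-p)*0.046213] = 0.148702

Answer: Price = V(0,0) = 0.1487


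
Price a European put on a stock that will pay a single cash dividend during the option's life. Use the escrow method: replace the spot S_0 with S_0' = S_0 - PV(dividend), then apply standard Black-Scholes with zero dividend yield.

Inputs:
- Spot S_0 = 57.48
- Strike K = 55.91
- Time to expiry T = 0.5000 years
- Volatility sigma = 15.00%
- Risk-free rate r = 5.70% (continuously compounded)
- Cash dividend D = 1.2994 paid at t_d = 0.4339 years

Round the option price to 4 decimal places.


PV(D) = D * exp(-r * t_d) = 1.2994 * 0.97557104 = 1.26765701
S_0' = S_0 - PV(D) = 57.4800 - 1.26765701 = 56.21234299
d1 = (ln(S_0'/K) + (r + sigma^2/2)*T) / (sigma*sqrt(T)) = 0.37258026
d2 = d1 - sigma*sqrt(T) = 0.26651424
exp(-rT) = 0.97190229
N(-d1) = 0.35473043; N(-d2) = 0.39492160
P = K * exp(-rT) * N(-d2) - S_0' * N(-d1) = 55.9100 * 0.97190229 * 0.39492160 - 56.21234299 * 0.35473043 = 1.5194

Answer: Price = 1.5194


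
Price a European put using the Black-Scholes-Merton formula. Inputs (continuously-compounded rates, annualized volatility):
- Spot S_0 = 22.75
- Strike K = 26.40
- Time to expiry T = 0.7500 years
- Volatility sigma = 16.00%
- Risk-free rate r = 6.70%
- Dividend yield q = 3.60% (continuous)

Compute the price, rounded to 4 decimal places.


Answer: Price = 3.2862

Derivation:
d1 = (ln(S/K) + (r - q + 0.5*sigma^2) * T) / (sigma * sqrt(T)) = -0.83678885
d2 = d1 - sigma * sqrt(T) = -0.97535292
exp(-rT) = 0.95099165; exp(-qT) = 0.97336124
P = K * exp(-rT) * N(-d2) - S_0 * exp(-qT) * N(-d1)
N(-d1) = 0.79864437; N(-d2) = 0.83530739
P = 26.4000 * 0.95099165 * 0.83530739 - 22.7500 * 0.97336124 * 0.79864437 = 3.2862


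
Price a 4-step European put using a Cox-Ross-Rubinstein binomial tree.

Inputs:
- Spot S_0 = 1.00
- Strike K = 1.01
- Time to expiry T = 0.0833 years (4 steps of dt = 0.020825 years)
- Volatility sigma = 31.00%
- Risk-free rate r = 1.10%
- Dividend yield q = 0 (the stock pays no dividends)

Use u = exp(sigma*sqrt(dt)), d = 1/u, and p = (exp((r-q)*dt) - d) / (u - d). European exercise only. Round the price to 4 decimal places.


dt = T/N = 0.020825
u = exp(sigma*sqrt(dt)) = 1.045751; d = 1/u = 0.956250
p = (exp((r-q)*dt) - d) / (u - d) = 0.491378
Discount per step: exp(-r*dt) = 0.999771
Stock lattice S(k, i) with i counting down-moves:
  k=0: S(0,0) = 1.0000
  k=1: S(1,0) = 1.0458; S(1,1) = 0.9563
  k=2: S(2,0) = 1.0936; S(2,1) = 1.0000; S(2,2) = 0.9144
  k=3: S(3,0) = 1.1436; S(3,1) = 1.0458; S(3,2) = 0.9563; S(3,3) = 0.8744
  k=4: S(4,0) = 1.1960; S(4,1) = 1.0936; S(4,2) = 1.0000; S(4,3) = 0.9144; S(4,4) = 0.8362
Terminal payoffs V(N, i) = max(K - S_T, 0):
  V(4,0) = 0.000000; V(4,1) = 0.000000; V(4,2) = 0.010000; V(4,3) = 0.095586; V(4,4) = 0.173846
Backward induction: V(k, i) = exp(-r*dt) * [p * V(k+1, i) + (1-p) * V(k+1, i+1)].
  V(3,0) = exp(-r*dt) * [p*0.000000 + (1-p)*0.000000] = 0.000000
  V(3,1) = exp(-r*dt) * [p*0.000000 + (1-p)*0.010000] = 0.005085
  V(3,2) = exp(-r*dt) * [p*0.010000 + (1-p)*0.095586] = 0.053518
  V(3,3) = exp(-r*dt) * [p*0.095586 + (1-p)*0.173846] = 0.135360
  V(2,0) = exp(-r*dt) * [p*0.000000 + (1-p)*0.005085] = 0.002586
  V(2,1) = exp(-r*dt) * [p*0.005085 + (1-p)*0.053518] = 0.029713
  V(2,2) = exp(-r*dt) * [p*0.053518 + (1-p)*0.135360] = 0.095123
  V(1,0) = exp(-r*dt) * [p*0.002586 + (1-p)*0.029713] = 0.016379
  V(1,1) = exp(-r*dt) * [p*0.029713 + (1-p)*0.095123] = 0.062967
  V(0,0) = exp(-r*dt) * [p*0.016379 + (1-p)*0.062967] = 0.040066

Answer: Price = V(0,0) = 0.0401


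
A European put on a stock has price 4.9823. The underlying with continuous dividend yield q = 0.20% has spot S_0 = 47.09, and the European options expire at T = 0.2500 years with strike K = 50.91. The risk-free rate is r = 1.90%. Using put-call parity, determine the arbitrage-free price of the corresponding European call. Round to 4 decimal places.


Put-call parity: C - P = S_0 * exp(-qT) - K * exp(-rT).
S_0 * exp(-qT) = 47.0900 * 0.99950012 = 47.06646089
K * exp(-rT) = 50.9100 * 0.99526126 = 50.66875092
C = P + S*exp(-qT) - K*exp(-rT)
C = 4.9823 + 47.06646089 - 50.66875092 = 1.3800

Answer: Call price = 1.3800


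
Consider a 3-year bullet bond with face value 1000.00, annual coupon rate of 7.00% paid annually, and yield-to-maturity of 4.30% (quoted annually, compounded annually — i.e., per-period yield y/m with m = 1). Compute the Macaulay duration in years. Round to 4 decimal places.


Coupon per period c = face * coupon_rate / m = 70.000000
Periods per year m = 1; per-period yield y/m = 0.043000
Number of cashflows N = 3
Cashflows (t years, CF_t, discount factor 1/(1+y/m)^(m*t), PV):
  t = 1.0000: CF_t = 70.000000, DF = 0.958773, PV = 67.114094
  t = 2.0000: CF_t = 70.000000, DF = 0.919245, PV = 64.347166
  t = 3.0000: CF_t = 1070.000000, DF = 0.881347, PV = 943.041603
Price P = sum_t PV_t = 1074.502863
Macaulay numerator sum_t t * PV_t:
  t * PV_t at t = 1.0000: 67.114094
  t * PV_t at t = 2.0000: 128.694332
  t * PV_t at t = 3.0000: 2829.124809
Macaulay duration D = (sum_t t * PV_t) / P = 3024.933235 / 1074.502863 = 2.815193

Answer: Macaulay duration = 2.8152 years


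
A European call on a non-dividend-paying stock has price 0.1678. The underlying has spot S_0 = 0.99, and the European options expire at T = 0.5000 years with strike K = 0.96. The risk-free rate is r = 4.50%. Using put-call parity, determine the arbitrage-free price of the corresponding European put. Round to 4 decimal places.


Put-call parity: C - P = S_0 * exp(-qT) - K * exp(-rT).
S_0 * exp(-qT) = 0.9900 * 1.00000000 = 0.99000000
K * exp(-rT) = 0.9600 * 0.97775124 = 0.93864119
P = C - S*exp(-qT) + K*exp(-rT)
P = 0.1678 - 0.99000000 + 0.93864119 = 0.1164

Answer: Put price = 0.1164


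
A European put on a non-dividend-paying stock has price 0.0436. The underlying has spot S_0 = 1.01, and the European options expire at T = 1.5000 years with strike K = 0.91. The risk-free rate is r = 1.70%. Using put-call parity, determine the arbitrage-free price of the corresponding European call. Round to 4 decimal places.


Put-call parity: C - P = S_0 * exp(-qT) - K * exp(-rT).
S_0 * exp(-qT) = 1.0100 * 1.00000000 = 1.01000000
K * exp(-rT) = 0.9100 * 0.97482238 = 0.88708836
C = P + S*exp(-qT) - K*exp(-rT)
C = 0.0436 + 1.01000000 - 0.88708836 = 0.1665

Answer: Call price = 0.1665


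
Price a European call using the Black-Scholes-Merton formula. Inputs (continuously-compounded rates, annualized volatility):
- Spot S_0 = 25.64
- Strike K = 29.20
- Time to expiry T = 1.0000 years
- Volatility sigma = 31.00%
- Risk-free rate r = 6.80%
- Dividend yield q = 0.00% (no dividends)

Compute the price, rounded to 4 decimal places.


Answer: Price = 2.5036

Derivation:
d1 = (ln(S/K) + (r - q + 0.5*sigma^2) * T) / (sigma * sqrt(T)) = -0.04504864
d2 = d1 - sigma * sqrt(T) = -0.35504864
exp(-rT) = 0.93426047; exp(-qT) = 1.00000000
C = S_0 * exp(-qT) * N(d1) - K * exp(-rT) * N(d2)
N(d1) = 0.48203427; N(d2) = 0.36127658
C = 25.6400 * 1.00000000 * 0.48203427 - 29.2000 * 0.93426047 * 0.36127658 = 2.5036


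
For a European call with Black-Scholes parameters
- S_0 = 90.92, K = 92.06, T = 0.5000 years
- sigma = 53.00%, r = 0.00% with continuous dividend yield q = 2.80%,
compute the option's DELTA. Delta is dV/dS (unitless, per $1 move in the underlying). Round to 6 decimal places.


d1 = 0.1167779127; d2 = -0.2579886813
phi(d1) = 0.3962313292; exp(-qT) = 0.9860975443; exp(-rT) = 1.0000000000
N(d1) = 0.5464819764
Delta = exp(-qT) * N(d1) = 0.9860975443 * 0.5464819764 = 0.538885

Answer: Delta = 0.538885


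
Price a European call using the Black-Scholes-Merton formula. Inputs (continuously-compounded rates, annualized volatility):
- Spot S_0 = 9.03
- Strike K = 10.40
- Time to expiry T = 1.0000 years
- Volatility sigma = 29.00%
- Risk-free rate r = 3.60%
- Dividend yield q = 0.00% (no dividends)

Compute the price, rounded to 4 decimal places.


d1 = (ln(S/K) + (r - q + 0.5*sigma^2) * T) / (sigma * sqrt(T)) = -0.21794289
d2 = d1 - sigma * sqrt(T) = -0.50794289
exp(-rT) = 0.96464029; exp(-qT) = 1.00000000
C = S_0 * exp(-qT) * N(d1) - K * exp(-rT) * N(d2)
N(d1) = 0.41373680; N(d2) = 0.30574670
C = 9.0300 * 1.00000000 * 0.41373680 - 10.4000 * 0.96464029 * 0.30574670 = 0.6687

Answer: Price = 0.6687


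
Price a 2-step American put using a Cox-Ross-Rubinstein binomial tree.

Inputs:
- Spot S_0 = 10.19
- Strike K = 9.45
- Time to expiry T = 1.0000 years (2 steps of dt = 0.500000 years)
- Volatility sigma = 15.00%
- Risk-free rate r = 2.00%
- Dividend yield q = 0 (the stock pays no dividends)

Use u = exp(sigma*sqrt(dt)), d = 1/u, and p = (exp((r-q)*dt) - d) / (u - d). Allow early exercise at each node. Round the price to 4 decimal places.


Answer: Price = V(0,0) = 0.2718

Derivation:
dt = T/N = 0.500000
u = exp(sigma*sqrt(dt)) = 1.111895; d = 1/u = 0.899365
p = (exp((r-q)*dt) - d) / (u - d) = 0.520797
Discount per step: exp(-r*dt) = 0.990050
Stock lattice S(k, i) with i counting down-moves:
  k=0: S(0,0) = 10.1900
  k=1: S(1,0) = 11.3302; S(1,1) = 9.1645
  k=2: S(2,0) = 12.5980; S(2,1) = 10.1900; S(2,2) = 8.2423
Terminal payoffs V(N, i) = max(K - S_T, 0):
  V(2,0) = 0.000000; V(2,1) = 0.000000; V(2,2) = 1.207738
Backward induction: V(k, i) = exp(-r*dt) * [p * V(k+1, i) + (1-p) * V(k+1, i+1)]; then take max(V_cont, immediate exercise) for American.
  V(1,0) = exp(-r*dt) * [p*0.000000 + (1-p)*0.000000] = 0.000000; exercise = 0.000000; V(1,0) = max -> 0.000000
  V(1,1) = exp(-r*dt) * [p*0.000000 + (1-p)*1.207738] = 0.572994; exercise = 0.285468; V(1,1) = max -> 0.572994
  V(0,0) = exp(-r*dt) * [p*0.000000 + (1-p)*0.572994] = 0.271848; exercise = 0.000000; V(0,0) = max -> 0.271848


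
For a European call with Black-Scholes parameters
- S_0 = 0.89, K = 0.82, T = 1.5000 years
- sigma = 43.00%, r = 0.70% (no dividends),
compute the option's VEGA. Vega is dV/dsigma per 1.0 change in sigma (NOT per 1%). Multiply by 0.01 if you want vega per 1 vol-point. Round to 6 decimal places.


d1 = 0.4388044834; d2 = -0.0878358113
phi(d1) = 0.3623251664; exp(-qT) = 1.0000000000; exp(-rT) = 0.9895549326
Vega = S * exp(-qT) * phi(d1) * sqrt(T) = 0.8900 * 1.0000000000 * 0.3623251664 * 1.2247448714 = 0.394943

Answer: Vega = 0.394943


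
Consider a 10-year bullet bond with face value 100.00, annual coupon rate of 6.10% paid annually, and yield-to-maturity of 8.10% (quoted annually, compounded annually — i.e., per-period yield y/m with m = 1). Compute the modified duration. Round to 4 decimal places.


Answer: Modified duration = 7.0161

Derivation:
Coupon per period c = face * coupon_rate / m = 6.100000
Periods per year m = 1; per-period yield y/m = 0.081000
Number of cashflows N = 10
Cashflows (t years, CF_t, discount factor 1/(1+y/m)^(m*t), PV):
  t = 1.0000: CF_t = 6.100000, DF = 0.925069, PV = 5.642923
  t = 2.0000: CF_t = 6.100000, DF = 0.855753, PV = 5.220095
  t = 3.0000: CF_t = 6.100000, DF = 0.791631, PV = 4.828950
  t = 4.0000: CF_t = 6.100000, DF = 0.732314, PV = 4.467114
  t = 5.0000: CF_t = 6.100000, DF = 0.677441, PV = 4.132391
  t = 6.0000: CF_t = 6.100000, DF = 0.626680, PV = 3.822748
  t = 7.0000: CF_t = 6.100000, DF = 0.579722, PV = 3.536307
  t = 8.0000: CF_t = 6.100000, DF = 0.536284, PV = 3.271329
  t = 9.0000: CF_t = 6.100000, DF = 0.496099, PV = 3.026207
  t = 10.0000: CF_t = 106.100000, DF = 0.458926, PV = 48.692093
Price P = sum_t PV_t = 86.640159
First compute Macaulay numerator sum_t t * PV_t:
  t * PV_t at t = 1.0000: 5.642923
  t * PV_t at t = 2.0000: 10.440191
  t * PV_t at t = 3.0000: 14.486851
  t * PV_t at t = 4.0000: 17.868457
  t * PV_t at t = 5.0000: 20.661953
  t * PV_t at t = 6.0000: 22.936488
  t * PV_t at t = 7.0000: 24.754150
  t * PV_t at t = 8.0000: 26.170636
  t * PV_t at t = 9.0000: 27.235860
  t * PV_t at t = 10.0000: 486.920932
Macaulay duration D = 657.118441 / 86.640159 = 7.584456
Modified duration = D / (1 + y/m) = 7.584456 / (1 + 0.081000) = 7.016148


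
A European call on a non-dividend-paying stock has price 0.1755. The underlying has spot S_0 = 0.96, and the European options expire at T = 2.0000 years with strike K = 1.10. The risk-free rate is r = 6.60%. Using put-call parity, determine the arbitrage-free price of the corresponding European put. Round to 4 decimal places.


Answer: Put price = 0.1795

Derivation:
Put-call parity: C - P = S_0 * exp(-qT) - K * exp(-rT).
S_0 * exp(-qT) = 0.9600 * 1.00000000 = 0.96000000
K * exp(-rT) = 1.1000 * 0.87634100 = 0.96397509
P = C - S*exp(-qT) + K*exp(-rT)
P = 0.1755 - 0.96000000 + 0.96397509 = 0.1795


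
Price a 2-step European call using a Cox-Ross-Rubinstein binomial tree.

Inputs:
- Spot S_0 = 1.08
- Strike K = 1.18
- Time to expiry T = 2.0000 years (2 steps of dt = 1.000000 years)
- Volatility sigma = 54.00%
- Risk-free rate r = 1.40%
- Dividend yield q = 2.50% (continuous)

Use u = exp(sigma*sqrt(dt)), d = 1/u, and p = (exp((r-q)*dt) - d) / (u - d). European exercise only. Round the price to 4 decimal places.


Answer: Price = V(0,0) = 0.2500

Derivation:
dt = T/N = 1.000000
u = exp(sigma*sqrt(dt)) = 1.716007; d = 1/u = 0.582748
p = (exp((r-q)*dt) - d) / (u - d) = 0.358534
Discount per step: exp(-r*dt) = 0.986098
Stock lattice S(k, i) with i counting down-moves:
  k=0: S(0,0) = 1.0800
  k=1: S(1,0) = 1.8533; S(1,1) = 0.6294
  k=2: S(2,0) = 3.1803; S(2,1) = 1.0800; S(2,2) = 0.3668
Terminal payoffs V(N, i) = max(S_T - K, 0):
  V(2,0) = 2.000254; V(2,1) = 0.000000; V(2,2) = 0.000000
Backward induction: V(k, i) = exp(-r*dt) * [p * V(k+1, i) + (1-p) * V(k+1, i+1)].
  V(1,0) = exp(-r*dt) * [p*2.000254 + (1-p)*0.000000] = 0.707189
  V(1,1) = exp(-r*dt) * [p*0.000000 + (1-p)*0.000000] = 0.000000
  V(0,0) = exp(-r*dt) * [p*0.707189 + (1-p)*0.000000] = 0.250027


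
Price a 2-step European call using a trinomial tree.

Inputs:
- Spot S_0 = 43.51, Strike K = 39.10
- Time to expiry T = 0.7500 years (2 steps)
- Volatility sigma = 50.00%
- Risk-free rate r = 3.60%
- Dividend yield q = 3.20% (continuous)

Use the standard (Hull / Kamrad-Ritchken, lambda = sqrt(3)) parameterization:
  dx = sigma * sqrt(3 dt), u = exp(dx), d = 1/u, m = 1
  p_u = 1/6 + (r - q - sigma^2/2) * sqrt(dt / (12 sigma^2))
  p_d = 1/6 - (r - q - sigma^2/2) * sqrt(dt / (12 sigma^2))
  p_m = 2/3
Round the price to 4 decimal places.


Answer: Price = V(0,0) = 9.0263

Derivation:
dt = T/N = 0.375000; dx = sigma*sqrt(3*dt) = 0.530330
u = exp(dx) = 1.699493; d = 1/u = 0.588411
p_u = 0.123887, p_m = 0.666667, p_d = 0.209447
Discount per step: exp(-r*dt) = 0.986591
Stock lattice S(k, j) with j the centered position index:
  k=0: S(0,+0) = 43.5100
  k=1: S(1,-1) = 25.6018; S(1,+0) = 43.5100; S(1,+1) = 73.9449
  k=2: S(2,-2) = 15.0643; S(2,-1) = 25.6018; S(2,+0) = 43.5100; S(2,+1) = 73.9449; S(2,+2) = 125.6689
Terminal payoffs V(N, j) = max(S_T - K, 0):
  V(2,-2) = 0.000000; V(2,-1) = 0.000000; V(2,+0) = 4.410000; V(2,+1) = 34.844949; V(2,+2) = 86.568937
Backward induction: V(k, j) = exp(-r*dt) * [p_u * V(k+1, j+1) + p_m * V(k+1, j) + p_d * V(k+1, j-1)]
  V(1,-1) = exp(-r*dt) * [p_u*4.410000 + p_m*0.000000 + p_d*0.000000] = 0.539014
  V(1,+0) = exp(-r*dt) * [p_u*34.844949 + p_m*4.410000 + p_d*0.000000] = 7.159517
  V(1,+1) = exp(-r*dt) * [p_u*86.568937 + p_m*34.844949 + p_d*4.410000] = 34.410672
  V(0,+0) = exp(-r*dt) * [p_u*34.410672 + p_m*7.159517 + p_d*0.539014] = 9.026250


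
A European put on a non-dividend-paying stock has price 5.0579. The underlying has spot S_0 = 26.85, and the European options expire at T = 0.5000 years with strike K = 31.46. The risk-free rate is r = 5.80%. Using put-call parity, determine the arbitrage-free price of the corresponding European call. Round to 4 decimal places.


Answer: Call price = 1.3471

Derivation:
Put-call parity: C - P = S_0 * exp(-qT) - K * exp(-rT).
S_0 * exp(-qT) = 26.8500 * 1.00000000 = 26.85000000
K * exp(-rT) = 31.4600 * 0.97141646 = 30.56076197
C = P + S*exp(-qT) - K*exp(-rT)
C = 5.0579 + 26.85000000 - 30.56076197 = 1.3471


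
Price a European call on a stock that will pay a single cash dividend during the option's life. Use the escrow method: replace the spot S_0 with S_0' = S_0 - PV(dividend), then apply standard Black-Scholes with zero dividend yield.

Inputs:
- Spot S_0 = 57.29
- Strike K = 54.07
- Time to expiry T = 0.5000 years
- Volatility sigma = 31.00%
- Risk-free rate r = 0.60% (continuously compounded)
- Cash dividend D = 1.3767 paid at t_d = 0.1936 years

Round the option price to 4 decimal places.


Answer: Price = 5.8620

Derivation:
PV(D) = D * exp(-r * t_d) = 1.3767 * 0.99883907 = 1.37510175
S_0' = S_0 - PV(D) = 57.2900 - 1.37510175 = 55.91489825
d1 = (ln(S_0'/K) + (r + sigma^2/2)*T) / (sigma*sqrt(T)) = 0.27634808
d2 = d1 - sigma*sqrt(T) = 0.05714498
exp(-rT) = 0.99700450
N(d1) = 0.60885964; N(d2) = 0.52278515
C = S_0' * N(d1) - K * exp(-rT) * N(d2) = 55.91489825 * 0.60885964 - 54.0700 * 0.99700450 * 0.52278515 = 5.8620


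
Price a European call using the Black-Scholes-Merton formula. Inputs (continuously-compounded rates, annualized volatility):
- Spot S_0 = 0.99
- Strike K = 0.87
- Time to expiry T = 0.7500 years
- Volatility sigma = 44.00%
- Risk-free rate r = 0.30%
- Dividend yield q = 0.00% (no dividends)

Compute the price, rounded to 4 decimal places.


Answer: Price = 0.2095

Derivation:
d1 = (ln(S/K) + (r - q + 0.5*sigma^2) * T) / (sigma * sqrt(T)) = 0.53552316
d2 = d1 - sigma * sqrt(T) = 0.15447198
exp(-rT) = 0.99775253; exp(-qT) = 1.00000000
C = S_0 * exp(-qT) * N(d1) - K * exp(-rT) * N(d2)
N(d1) = 0.70385593; N(d2) = 0.56138120
C = 0.9900 * 1.00000000 * 0.70385593 - 0.8700 * 0.99775253 * 0.56138120 = 0.2095


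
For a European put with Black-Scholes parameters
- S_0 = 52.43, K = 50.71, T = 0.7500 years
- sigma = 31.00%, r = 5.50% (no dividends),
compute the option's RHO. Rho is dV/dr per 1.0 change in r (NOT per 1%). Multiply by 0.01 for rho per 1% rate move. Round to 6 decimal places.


Answer: Rho = -16.163312

Derivation:
d1 = 0.4121287015; d2 = 0.1436608263
phi(d1) = 0.3664608567; exp(-qT) = 1.0000000000; exp(-rT) = 0.9595892027
N(-d2) = 0.4428841532
Rho = -K*T*exp(-rT)*N(-d2) = -50.7100 * 0.7500 * 0.9595892027 * 0.4428841532 = -16.163312


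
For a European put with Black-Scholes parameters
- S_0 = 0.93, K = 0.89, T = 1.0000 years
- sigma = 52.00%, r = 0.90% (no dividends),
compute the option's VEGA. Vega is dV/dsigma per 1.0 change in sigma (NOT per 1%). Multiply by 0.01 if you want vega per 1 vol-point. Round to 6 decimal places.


d1 = 0.3618521604; d2 = -0.1581478396
phi(d1) = 0.3736607323; exp(-qT) = 1.0000000000; exp(-rT) = 0.9910403788
Vega = S * exp(-qT) * phi(d1) * sqrt(T) = 0.9300 * 1.0000000000 * 0.3736607323 * 1.0000000000 = 0.347504

Answer: Vega = 0.347504


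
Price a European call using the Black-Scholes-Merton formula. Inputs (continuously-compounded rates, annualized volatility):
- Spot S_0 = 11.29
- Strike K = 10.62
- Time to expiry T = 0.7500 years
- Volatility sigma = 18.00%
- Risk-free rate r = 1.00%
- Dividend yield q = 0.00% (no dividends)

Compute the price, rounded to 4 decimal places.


d1 = (ln(S/K) + (r - q + 0.5*sigma^2) * T) / (sigma * sqrt(T)) = 0.51851419
d2 = d1 - sigma * sqrt(T) = 0.36262961
exp(-rT) = 0.99252805; exp(-qT) = 1.00000000
C = S_0 * exp(-qT) * N(d1) - K * exp(-rT) * N(d2)
N(d1) = 0.69795022; N(d2) = 0.64155921
C = 11.2900 * 1.00000000 * 0.69795022 - 10.6200 * 0.99252805 * 0.64155921 = 1.1174

Answer: Price = 1.1174


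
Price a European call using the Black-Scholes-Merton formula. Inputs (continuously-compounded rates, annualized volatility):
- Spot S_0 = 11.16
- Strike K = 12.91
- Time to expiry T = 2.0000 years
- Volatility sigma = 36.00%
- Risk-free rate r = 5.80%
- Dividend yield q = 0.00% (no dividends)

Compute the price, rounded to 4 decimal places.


Answer: Price = 2.1120

Derivation:
d1 = (ln(S/K) + (r - q + 0.5*sigma^2) * T) / (sigma * sqrt(T)) = 0.19628843
d2 = d1 - sigma * sqrt(T) = -0.31282846
exp(-rT) = 0.89047522; exp(-qT) = 1.00000000
C = S_0 * exp(-qT) * N(d1) - K * exp(-rT) * N(d2)
N(d1) = 0.57780779; N(d2) = 0.37720550
C = 11.1600 * 1.00000000 * 0.57780779 - 12.9100 * 0.89047522 * 0.37720550 = 2.1120


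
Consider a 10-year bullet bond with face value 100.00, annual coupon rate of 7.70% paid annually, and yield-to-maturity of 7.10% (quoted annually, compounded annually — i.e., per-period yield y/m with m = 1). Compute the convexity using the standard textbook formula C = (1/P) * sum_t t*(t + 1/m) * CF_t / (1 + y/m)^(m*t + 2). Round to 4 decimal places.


Coupon per period c = face * coupon_rate / m = 7.700000
Periods per year m = 1; per-period yield y/m = 0.071000
Number of cashflows N = 10
Cashflows (t years, CF_t, discount factor 1/(1+y/m)^(m*t), PV):
  t = 1.0000: CF_t = 7.700000, DF = 0.933707, PV = 7.189542
  t = 2.0000: CF_t = 7.700000, DF = 0.871808, PV = 6.712925
  t = 3.0000: CF_t = 7.700000, DF = 0.814013, PV = 6.267904
  t = 4.0000: CF_t = 7.700000, DF = 0.760050, PV = 5.852384
  t = 5.0000: CF_t = 7.700000, DF = 0.709664, PV = 5.464411
  t = 6.0000: CF_t = 7.700000, DF = 0.662618, PV = 5.102158
  t = 7.0000: CF_t = 7.700000, DF = 0.618691, PV = 4.763920
  t = 8.0000: CF_t = 7.700000, DF = 0.577676, PV = 4.448104
  t = 9.0000: CF_t = 7.700000, DF = 0.539380, PV = 4.153225
  t = 10.0000: CF_t = 107.700000, DF = 0.503623, PV = 54.240164
Price P = sum_t PV_t = 104.194738
Convexity numerator sum_t t*(t + 1/m) * CF_t / (1+y/m)^(m*t + 2):
  t = 1.0000: term = 12.535807
  t = 2.0000: term = 35.114306
  t = 3.0000: term = 65.572934
  t = 4.0000: term = 102.043159
  t = 5.0000: term = 142.917590
  t = 6.0000: term = 186.820379
  t = 7.0000: term = 232.580615
  t = 8.0000: term = 279.208421
  t = 9.0000: term = 325.873508
  t = 10.0000: term = 5201.573487
Convexity = (1/P) * sum = 6584.240207 / 104.194738 = 63.191677

Answer: Convexity = 63.1917


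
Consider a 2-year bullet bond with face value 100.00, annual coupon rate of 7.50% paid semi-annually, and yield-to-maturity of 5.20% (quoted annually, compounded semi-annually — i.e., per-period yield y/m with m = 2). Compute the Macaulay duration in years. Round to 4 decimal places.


Answer: Macaulay duration = 1.8967 years

Derivation:
Coupon per period c = face * coupon_rate / m = 3.750000
Periods per year m = 2; per-period yield y/m = 0.026000
Number of cashflows N = 4
Cashflows (t years, CF_t, discount factor 1/(1+y/m)^(m*t), PV):
  t = 0.5000: CF_t = 3.750000, DF = 0.974659, PV = 3.654971
  t = 1.0000: CF_t = 3.750000, DF = 0.949960, PV = 3.562350
  t = 1.5000: CF_t = 3.750000, DF = 0.925887, PV = 3.472076
  t = 2.0000: CF_t = 103.750000, DF = 0.902424, PV = 93.626473
Price P = sum_t PV_t = 104.315869
Macaulay numerator sum_t t * PV_t:
  t * PV_t at t = 0.5000: 1.827485
  t * PV_t at t = 1.0000: 3.562350
  t * PV_t at t = 1.5000: 5.208114
  t * PV_t at t = 2.0000: 187.252946
Macaulay duration D = (sum_t t * PV_t) / P = 197.850894 / 104.315869 = 1.896652


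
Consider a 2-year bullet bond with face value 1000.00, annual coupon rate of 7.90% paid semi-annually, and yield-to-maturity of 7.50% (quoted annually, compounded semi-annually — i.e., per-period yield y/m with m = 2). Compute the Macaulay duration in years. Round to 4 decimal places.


Coupon per period c = face * coupon_rate / m = 39.500000
Periods per year m = 2; per-period yield y/m = 0.037500
Number of cashflows N = 4
Cashflows (t years, CF_t, discount factor 1/(1+y/m)^(m*t), PV):
  t = 0.5000: CF_t = 39.500000, DF = 0.963855, PV = 38.072289
  t = 1.0000: CF_t = 39.500000, DF = 0.929017, PV = 36.696182
  t = 1.5000: CF_t = 39.500000, DF = 0.895438, PV = 35.369814
  t = 2.0000: CF_t = 1039.500000, DF = 0.863073, PV = 897.164482
Price P = sum_t PV_t = 1007.302768
Macaulay numerator sum_t t * PV_t:
  t * PV_t at t = 0.5000: 19.036145
  t * PV_t at t = 1.0000: 36.696182
  t * PV_t at t = 1.5000: 53.054721
  t * PV_t at t = 2.0000: 1794.328965
Macaulay duration D = (sum_t t * PV_t) / P = 1903.116013 / 1007.302768 = 1.889319

Answer: Macaulay duration = 1.8893 years


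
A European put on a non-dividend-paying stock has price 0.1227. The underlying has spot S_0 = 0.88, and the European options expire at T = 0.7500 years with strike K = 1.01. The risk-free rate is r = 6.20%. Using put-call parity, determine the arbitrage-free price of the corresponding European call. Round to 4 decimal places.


Answer: Call price = 0.0386

Derivation:
Put-call parity: C - P = S_0 * exp(-qT) - K * exp(-rT).
S_0 * exp(-qT) = 0.8800 * 1.00000000 = 0.88000000
K * exp(-rT) = 1.0100 * 0.95456456 = 0.96411021
C = P + S*exp(-qT) - K*exp(-rT)
C = 0.1227 + 0.88000000 - 0.96411021 = 0.0386


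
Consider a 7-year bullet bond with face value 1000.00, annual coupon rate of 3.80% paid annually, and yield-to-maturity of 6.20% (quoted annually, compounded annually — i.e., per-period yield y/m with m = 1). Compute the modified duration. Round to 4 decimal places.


Answer: Modified duration = 5.8502

Derivation:
Coupon per period c = face * coupon_rate / m = 38.000000
Periods per year m = 1; per-period yield y/m = 0.062000
Number of cashflows N = 7
Cashflows (t years, CF_t, discount factor 1/(1+y/m)^(m*t), PV):
  t = 1.0000: CF_t = 38.000000, DF = 0.941620, PV = 35.781544
  t = 2.0000: CF_t = 38.000000, DF = 0.886647, PV = 33.692603
  t = 3.0000: CF_t = 38.000000, DF = 0.834885, PV = 31.725615
  t = 4.0000: CF_t = 38.000000, DF = 0.786144, PV = 29.873460
  t = 5.0000: CF_t = 38.000000, DF = 0.740248, PV = 28.129435
  t = 6.0000: CF_t = 38.000000, DF = 0.697032, PV = 26.487227
  t = 7.0000: CF_t = 1038.000000, DF = 0.656339, PV = 681.280151
Price P = sum_t PV_t = 866.970036
First compute Macaulay numerator sum_t t * PV_t:
  t * PV_t at t = 1.0000: 35.781544
  t * PV_t at t = 2.0000: 67.385206
  t * PV_t at t = 3.0000: 95.176844
  t * PV_t at t = 4.0000: 119.493841
  t * PV_t at t = 5.0000: 140.647176
  t * PV_t at t = 6.0000: 158.923363
  t * PV_t at t = 7.0000: 4768.961060
Macaulay duration D = 5386.369034 / 866.970036 = 6.212866
Modified duration = D / (1 + y/m) = 6.212866 / (1 + 0.062000) = 5.850157


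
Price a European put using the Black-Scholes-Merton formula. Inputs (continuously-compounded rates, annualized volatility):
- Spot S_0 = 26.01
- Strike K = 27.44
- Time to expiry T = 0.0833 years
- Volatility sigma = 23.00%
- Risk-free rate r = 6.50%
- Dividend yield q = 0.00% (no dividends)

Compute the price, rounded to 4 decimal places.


d1 = (ln(S/K) + (r - q + 0.5*sigma^2) * T) / (sigma * sqrt(T)) = -0.69149676
d2 = d1 - sigma * sqrt(T) = -0.75787876
exp(-rT) = 0.99460013; exp(-qT) = 1.00000000
P = K * exp(-rT) * N(-d2) - S_0 * exp(-qT) * N(-d1)
N(-d1) = 0.75537329; N(-d2) = 0.77573822
P = 27.4400 * 0.99460013 * 0.77573822 - 26.0100 * 1.00000000 * 0.75537329 = 1.5241

Answer: Price = 1.5241


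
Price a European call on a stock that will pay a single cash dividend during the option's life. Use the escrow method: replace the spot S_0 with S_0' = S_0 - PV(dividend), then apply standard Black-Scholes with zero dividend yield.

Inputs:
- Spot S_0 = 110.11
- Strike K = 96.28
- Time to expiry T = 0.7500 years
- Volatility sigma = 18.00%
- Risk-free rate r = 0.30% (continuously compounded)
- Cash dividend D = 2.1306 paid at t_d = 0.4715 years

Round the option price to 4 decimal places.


Answer: Price = 13.9966

Derivation:
PV(D) = D * exp(-r * t_d) = 2.1306 * 0.99858650 = 2.12758840
S_0' = S_0 - PV(D) = 110.1100 - 2.12758840 = 107.98241160
d1 = (ln(S_0'/K) + (r + sigma^2/2)*T) / (sigma*sqrt(T)) = 0.82822657
d2 = d1 - sigma*sqrt(T) = 0.67234200
exp(-rT) = 0.99775253
N(d1) = 0.79622890; N(d2) = 0.74931700
C = S_0' * N(d1) - K * exp(-rT) * N(d2) = 107.98241160 * 0.79622890 - 96.2800 * 0.99775253 * 0.74931700 = 13.9966


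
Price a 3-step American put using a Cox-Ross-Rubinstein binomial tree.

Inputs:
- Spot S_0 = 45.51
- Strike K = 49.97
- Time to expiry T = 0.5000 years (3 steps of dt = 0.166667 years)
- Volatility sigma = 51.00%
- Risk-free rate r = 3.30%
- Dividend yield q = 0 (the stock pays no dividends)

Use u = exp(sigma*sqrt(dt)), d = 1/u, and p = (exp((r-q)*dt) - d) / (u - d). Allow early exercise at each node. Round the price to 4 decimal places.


dt = T/N = 0.166667
u = exp(sigma*sqrt(dt)) = 1.231468; d = 1/u = 0.812039
p = (exp((r-q)*dt) - d) / (u - d) = 0.461285
Discount per step: exp(-r*dt) = 0.994515
Stock lattice S(k, i) with i counting down-moves:
  k=0: S(0,0) = 45.5100
  k=1: S(1,0) = 56.0441; S(1,1) = 36.9559
  k=2: S(2,0) = 69.0165; S(2,1) = 45.5100; S(2,2) = 30.0096
  k=3: S(3,0) = 84.9916; S(3,1) = 56.0441; S(3,2) = 36.9559; S(3,3) = 24.3690
Terminal payoffs V(N, i) = max(K - S_T, 0):
  V(3,0) = 0.000000; V(3,1) = 0.000000; V(3,2) = 13.014095; V(3,3) = 25.600991
Backward induction: V(k, i) = exp(-r*dt) * [p * V(k+1, i) + (1-p) * V(k+1, i+1)]; then take max(V_cont, immediate exercise) for American.
  V(2,0) = exp(-r*dt) * [p*0.000000 + (1-p)*0.000000] = 0.000000; exercise = 0.000000; V(2,0) = max -> 0.000000
  V(2,1) = exp(-r*dt) * [p*0.000000 + (1-p)*13.014095] = 6.972437; exercise = 4.460000; V(2,1) = max -> 6.972437
  V(2,2) = exp(-r*dt) * [p*13.014095 + (1-p)*25.600991] = 19.686275; exercise = 19.960355; V(2,2) = max -> 19.960355
  V(1,0) = exp(-r*dt) * [p*0.000000 + (1-p)*6.972437] = 3.735556; exercise = 0.000000; V(1,0) = max -> 3.735556
  V(1,1) = exp(-r*dt) * [p*6.972437 + (1-p)*19.960355] = 13.892606; exercise = 13.014095; V(1,1) = max -> 13.892606
  V(0,0) = exp(-r*dt) * [p*3.735556 + (1-p)*13.892606] = 9.156812; exercise = 4.460000; V(0,0) = max -> 9.156812

Answer: Price = V(0,0) = 9.1568


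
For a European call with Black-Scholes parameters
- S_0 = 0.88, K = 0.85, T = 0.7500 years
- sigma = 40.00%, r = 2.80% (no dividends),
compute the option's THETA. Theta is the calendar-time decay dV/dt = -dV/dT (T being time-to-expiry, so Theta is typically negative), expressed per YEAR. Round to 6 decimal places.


Answer: Theta = -0.088216

Derivation:
d1 = 0.3339554402; d2 = -0.0124547213
phi(d1) = 0.3773049052; exp(-qT) = 1.0000000000; exp(-rT) = 0.9792189646
Theta = -S*exp(-qT)*phi(d1)*sigma/(2*sqrt(T)) - r*K*exp(-rT)*N(d2) + q*S*exp(-qT)*N(d1)
N(d1) = 0.6307934082; N(d2) = 0.4950314135; sqrt(T) = 0.8660254038
Term 1 = -0.8800 * 1.0000000000 * 0.3773049052 * 0.4000 / (2 * 0.8660254038) = -0.0766786552
Term 2 = -0.0280 * 0.8500 * 0.9792189646 * 0.4950314135 = -0.0115369107
Term 3 = 0 (no dividend yield, q = 0)
Theta = -0.0766786552 + (-0.0115369107) + (0.0000000000) = -0.088216


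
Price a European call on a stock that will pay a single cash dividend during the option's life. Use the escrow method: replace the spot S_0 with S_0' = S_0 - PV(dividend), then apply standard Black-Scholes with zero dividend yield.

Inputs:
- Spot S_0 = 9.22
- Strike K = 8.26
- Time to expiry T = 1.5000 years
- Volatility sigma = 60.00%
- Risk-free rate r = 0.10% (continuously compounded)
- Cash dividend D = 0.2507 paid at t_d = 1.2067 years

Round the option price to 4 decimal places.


Answer: Price = 2.8444

Derivation:
PV(D) = D * exp(-r * t_d) = 0.2507 * 0.99879403 = 0.25039766
S_0' = S_0 - PV(D) = 9.2200 - 0.25039766 = 8.96960234
d1 = (ln(S_0'/K) + (r + sigma^2/2)*T) / (sigma*sqrt(T)) = 0.48161970
d2 = d1 - sigma*sqrt(T) = -0.25322722
exp(-rT) = 0.99850112
N(d1) = 0.68496194; N(d2) = 0.40004632
C = S_0' * N(d1) - K * exp(-rT) * N(d2) = 8.96960234 * 0.68496194 - 8.2600 * 0.99850112 * 0.40004632 = 2.8444


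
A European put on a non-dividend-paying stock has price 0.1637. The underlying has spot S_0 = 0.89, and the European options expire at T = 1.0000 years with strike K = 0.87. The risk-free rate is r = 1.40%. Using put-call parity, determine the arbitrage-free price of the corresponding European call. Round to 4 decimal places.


Answer: Call price = 0.1958

Derivation:
Put-call parity: C - P = S_0 * exp(-qT) - K * exp(-rT).
S_0 * exp(-qT) = 0.8900 * 1.00000000 = 0.89000000
K * exp(-rT) = 0.8700 * 0.98609754 = 0.85790486
C = P + S*exp(-qT) - K*exp(-rT)
C = 0.1637 + 0.89000000 - 0.85790486 = 0.1958


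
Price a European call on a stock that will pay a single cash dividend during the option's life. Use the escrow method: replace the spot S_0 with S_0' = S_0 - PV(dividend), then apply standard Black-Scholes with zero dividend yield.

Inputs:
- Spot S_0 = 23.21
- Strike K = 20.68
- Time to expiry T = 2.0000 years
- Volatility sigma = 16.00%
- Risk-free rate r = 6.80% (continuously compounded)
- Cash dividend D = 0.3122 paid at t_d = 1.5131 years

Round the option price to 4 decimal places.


Answer: Price = 5.2201

Derivation:
PV(D) = D * exp(-r * t_d) = 0.3122 * 0.90222549 = 0.28167480
S_0' = S_0 - PV(D) = 23.2100 - 0.28167480 = 22.92832520
d1 = (ln(S_0'/K) + (r + sigma^2/2)*T) / (sigma*sqrt(T)) = 1.17028826
d2 = d1 - sigma*sqrt(T) = 0.94401409
exp(-rT) = 0.87284263
N(d1) = 0.87905751; N(d2) = 0.82741878
C = S_0' * N(d1) - K * exp(-rT) * N(d2) = 22.92832520 * 0.87905751 - 20.6800 * 0.87284263 * 0.82741878 = 5.2201


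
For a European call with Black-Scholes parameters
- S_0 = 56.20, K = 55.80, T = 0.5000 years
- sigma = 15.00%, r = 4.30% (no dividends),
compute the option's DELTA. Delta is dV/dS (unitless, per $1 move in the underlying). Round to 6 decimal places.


Answer: Delta = 0.626683

Derivation:
d1 = 0.3230807418; d2 = 0.2170147246
phi(d1) = 0.3786552509; exp(-qT) = 1.0000000000; exp(-rT) = 0.9787294775
N(d1) = 0.6266829527
Delta = exp(-qT) * N(d1) = 1.0000000000 * 0.6266829527 = 0.626683


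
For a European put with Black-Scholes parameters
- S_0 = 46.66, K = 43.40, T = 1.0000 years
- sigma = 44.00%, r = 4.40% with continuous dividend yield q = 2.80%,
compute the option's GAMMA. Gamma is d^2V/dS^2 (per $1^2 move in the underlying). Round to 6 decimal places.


d1 = 0.4209723307; d2 = -0.0190276693
phi(d1) = 0.3651133649; exp(-qT) = 0.9723883668; exp(-rT) = 0.9569539575
Gamma = exp(-qT) * phi(d1) / (S * sigma * sqrt(T)) = 0.9723883668 * 0.3651133649 / (46.6600 * 0.4400 * 1.0000000000) = 0.017293

Answer: Gamma = 0.017293
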